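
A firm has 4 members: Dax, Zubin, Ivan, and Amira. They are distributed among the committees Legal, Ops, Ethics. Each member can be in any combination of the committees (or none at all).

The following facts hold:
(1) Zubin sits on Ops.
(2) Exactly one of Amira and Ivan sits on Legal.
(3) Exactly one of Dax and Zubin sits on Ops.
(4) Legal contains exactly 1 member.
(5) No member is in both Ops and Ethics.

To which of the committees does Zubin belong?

From (1): Zubin ∈ Ops.
(3) (exactly one): Dax ∉ Ops.
(5) (disjoint): Zubin ∉ Ethics.
Suppose Zubin ∈ Legal: no assignment then satisfies all the clues, so Zubin ∉ Legal.

Zubin: Ops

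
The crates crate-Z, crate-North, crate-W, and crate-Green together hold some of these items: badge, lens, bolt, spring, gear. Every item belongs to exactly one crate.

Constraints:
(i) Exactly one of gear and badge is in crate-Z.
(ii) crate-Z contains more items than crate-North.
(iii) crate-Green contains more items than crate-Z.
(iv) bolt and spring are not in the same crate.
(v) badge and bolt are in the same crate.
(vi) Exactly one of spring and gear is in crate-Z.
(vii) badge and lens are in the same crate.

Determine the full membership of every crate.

crate-Z = {gear}; crate-North = {}; crate-W = {spring}; crate-Green = {badge, bolt, lens}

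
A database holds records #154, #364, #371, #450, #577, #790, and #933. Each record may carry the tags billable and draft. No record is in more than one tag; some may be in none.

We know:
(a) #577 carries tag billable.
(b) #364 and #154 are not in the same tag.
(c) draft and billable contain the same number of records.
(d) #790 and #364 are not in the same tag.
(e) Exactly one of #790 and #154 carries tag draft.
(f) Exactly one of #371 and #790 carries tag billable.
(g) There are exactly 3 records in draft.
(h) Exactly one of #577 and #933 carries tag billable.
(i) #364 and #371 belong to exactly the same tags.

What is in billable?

billable = {#364, #371, #577}

From (a): #577 ∈ billable.
(h) (exactly one): #933 ∉ billable.
Suppose #154 ∈ billable: no assignment then satisfies all the clues, so #154 ∉ billable.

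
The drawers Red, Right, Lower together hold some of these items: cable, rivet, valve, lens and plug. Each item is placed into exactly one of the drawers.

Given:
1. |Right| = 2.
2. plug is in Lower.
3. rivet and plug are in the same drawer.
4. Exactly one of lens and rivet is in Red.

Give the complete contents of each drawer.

From (2): plug ∈ Lower.
(3): rivet matches plug: rivet ∉ Red.
(3): rivet matches plug: rivet ∉ Right.
(3): rivet matches plug: rivet ∈ Lower.
(4) (exactly one): lens ∈ Red.
(1): only 2 candidates remain for Right, so all are in.

Red = {lens}; Right = {cable, valve}; Lower = {plug, rivet}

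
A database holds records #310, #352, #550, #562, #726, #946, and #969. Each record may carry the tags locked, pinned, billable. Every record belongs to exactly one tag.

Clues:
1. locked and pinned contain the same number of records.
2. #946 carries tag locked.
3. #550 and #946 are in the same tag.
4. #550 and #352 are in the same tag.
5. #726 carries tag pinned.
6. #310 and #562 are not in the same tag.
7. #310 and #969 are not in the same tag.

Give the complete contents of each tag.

locked = {#352, #550, #946}; pinned = {#562, #726, #969}; billable = {#310}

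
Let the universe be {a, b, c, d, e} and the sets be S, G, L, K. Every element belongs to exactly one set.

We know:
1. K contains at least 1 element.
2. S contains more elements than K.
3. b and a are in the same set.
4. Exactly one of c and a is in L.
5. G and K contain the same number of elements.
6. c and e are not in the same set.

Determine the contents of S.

S = {a, b}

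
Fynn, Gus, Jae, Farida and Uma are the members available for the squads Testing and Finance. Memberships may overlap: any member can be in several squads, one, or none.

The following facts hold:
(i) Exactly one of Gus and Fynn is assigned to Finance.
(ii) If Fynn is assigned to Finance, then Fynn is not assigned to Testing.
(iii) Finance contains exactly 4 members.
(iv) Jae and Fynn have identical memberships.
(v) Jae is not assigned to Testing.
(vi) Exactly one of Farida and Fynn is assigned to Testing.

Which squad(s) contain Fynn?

Fynn: Finance

From (v): Jae ∉ Testing.
(iv): Fynn matches Jae: Fynn ∉ Testing.
(vi) (exactly one): Farida ∈ Testing.
Suppose Fynn ∉ Finance: no assignment then satisfies all the clues, so Fynn ∈ Finance.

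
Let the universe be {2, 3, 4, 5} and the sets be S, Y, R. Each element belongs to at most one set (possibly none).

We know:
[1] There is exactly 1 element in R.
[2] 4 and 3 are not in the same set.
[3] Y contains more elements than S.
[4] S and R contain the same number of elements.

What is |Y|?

2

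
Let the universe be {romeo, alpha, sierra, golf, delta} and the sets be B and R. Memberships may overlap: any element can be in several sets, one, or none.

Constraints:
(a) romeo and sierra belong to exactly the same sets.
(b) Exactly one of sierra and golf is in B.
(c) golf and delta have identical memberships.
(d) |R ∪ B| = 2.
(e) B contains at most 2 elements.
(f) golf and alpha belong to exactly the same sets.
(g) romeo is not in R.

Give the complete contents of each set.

B = {romeo, sierra}; R = {}

From (g): romeo ∉ R.
(a): sierra matches romeo: sierra ∉ R.
Suppose romeo ∉ B: no assignment then satisfies all the clues, so romeo ∈ B.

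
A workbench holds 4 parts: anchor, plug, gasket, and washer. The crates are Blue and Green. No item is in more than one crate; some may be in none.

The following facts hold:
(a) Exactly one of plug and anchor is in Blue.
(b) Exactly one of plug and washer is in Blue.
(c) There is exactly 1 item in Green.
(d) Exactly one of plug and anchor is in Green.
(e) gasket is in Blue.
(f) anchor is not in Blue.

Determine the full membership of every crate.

Blue = {gasket, plug}; Green = {anchor}

From (e): gasket ∈ Blue.
From (f): anchor ∉ Blue.
(a) (exactly one): plug ∈ Blue.
(b) (exactly one): washer ∉ Blue.
(d) (exactly one): anchor ∈ Green.
(c): Green already has 1, so the rest are out.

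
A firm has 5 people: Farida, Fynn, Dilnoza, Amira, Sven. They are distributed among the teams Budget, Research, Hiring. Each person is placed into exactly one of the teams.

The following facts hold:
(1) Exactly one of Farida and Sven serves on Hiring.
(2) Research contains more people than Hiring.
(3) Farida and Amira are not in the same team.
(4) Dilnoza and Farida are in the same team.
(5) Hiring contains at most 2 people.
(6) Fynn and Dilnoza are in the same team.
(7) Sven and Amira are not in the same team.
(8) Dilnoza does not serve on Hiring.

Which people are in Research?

Research = {Dilnoza, Farida, Fynn}

From (8): Dilnoza ∉ Hiring.
(4): Farida matches Dilnoza: Farida ∉ Hiring.
(6): Fynn matches Dilnoza: Fynn ∉ Hiring.
(1) (exactly one): Sven ∈ Hiring.
(7): Amira ∉ Hiring.
Suppose Farida ∉ Research: no assignment then satisfies all the clues, so Farida ∈ Research.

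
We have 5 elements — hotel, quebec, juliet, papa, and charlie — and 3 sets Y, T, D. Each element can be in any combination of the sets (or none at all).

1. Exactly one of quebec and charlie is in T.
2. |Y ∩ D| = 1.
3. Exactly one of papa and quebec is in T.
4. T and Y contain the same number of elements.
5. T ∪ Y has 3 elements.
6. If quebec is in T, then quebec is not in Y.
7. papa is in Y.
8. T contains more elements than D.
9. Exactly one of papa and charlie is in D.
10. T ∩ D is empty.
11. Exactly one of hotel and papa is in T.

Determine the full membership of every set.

Y = {hotel, papa}; T = {hotel, quebec}; D = {papa}

From (7): papa ∈ Y.
Suppose hotel ∉ Y: no assignment then satisfies all the clues, so hotel ∈ Y.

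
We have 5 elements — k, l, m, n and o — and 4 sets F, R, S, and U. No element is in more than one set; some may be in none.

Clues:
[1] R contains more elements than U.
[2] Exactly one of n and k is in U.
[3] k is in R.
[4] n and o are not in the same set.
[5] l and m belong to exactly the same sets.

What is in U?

U = {n}

From (3): k ∈ R.
(2) (exactly one): n ∈ U.
(4): o ∉ U.
Suppose l ∈ U: no assignment then satisfies all the clues, so l ∉ U.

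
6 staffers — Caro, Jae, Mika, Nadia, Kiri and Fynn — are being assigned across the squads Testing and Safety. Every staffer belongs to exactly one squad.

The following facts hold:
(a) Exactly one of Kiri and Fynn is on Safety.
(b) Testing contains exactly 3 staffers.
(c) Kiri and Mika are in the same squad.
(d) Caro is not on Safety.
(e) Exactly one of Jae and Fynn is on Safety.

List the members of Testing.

Testing = {Caro, Fynn, Nadia}

From (d): Caro ∉ Safety.
Only one squad left: Caro ∈ Testing.
Suppose Jae ∈ Testing: no assignment then satisfies all the clues, so Jae ∉ Testing.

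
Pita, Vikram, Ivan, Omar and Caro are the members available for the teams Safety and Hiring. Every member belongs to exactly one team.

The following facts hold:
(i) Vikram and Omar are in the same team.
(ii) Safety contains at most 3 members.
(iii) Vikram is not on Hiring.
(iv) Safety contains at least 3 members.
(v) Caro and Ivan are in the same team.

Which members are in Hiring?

Hiring = {Caro, Ivan}

From (iii): Vikram ∉ Hiring.
(i): Omar matches Vikram: Omar ∉ Hiring.
Only one team left: Vikram ∈ Safety.
Only one team left: Omar ∈ Safety.
Suppose Pita ∈ Hiring: no assignment then satisfies all the clues, so Pita ∉ Hiring.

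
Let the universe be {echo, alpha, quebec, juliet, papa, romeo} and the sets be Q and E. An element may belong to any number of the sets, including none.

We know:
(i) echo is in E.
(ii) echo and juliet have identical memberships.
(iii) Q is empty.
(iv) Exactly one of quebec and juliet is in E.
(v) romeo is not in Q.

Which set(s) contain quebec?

From (i): echo ∈ E.
From (v): romeo ∉ Q.
(ii): juliet matches echo: juliet ∈ E.
(iii): Q already has 0, so the rest are out.
(iv) (exactly one): quebec ∉ E.

quebec: none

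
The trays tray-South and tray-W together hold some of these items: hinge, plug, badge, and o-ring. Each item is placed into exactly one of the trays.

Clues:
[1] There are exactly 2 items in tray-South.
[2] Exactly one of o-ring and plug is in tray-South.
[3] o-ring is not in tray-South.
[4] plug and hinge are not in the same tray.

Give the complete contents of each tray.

From (3): o-ring ∉ tray-South.
(2) (exactly one): plug ∈ tray-South.
(4): hinge ∉ tray-South.
Only one tray left: hinge ∈ tray-W.
Only one tray left: o-ring ∈ tray-W.
(1): only 2 candidates remain for tray-South, so all are in.

tray-South = {badge, plug}; tray-W = {hinge, o-ring}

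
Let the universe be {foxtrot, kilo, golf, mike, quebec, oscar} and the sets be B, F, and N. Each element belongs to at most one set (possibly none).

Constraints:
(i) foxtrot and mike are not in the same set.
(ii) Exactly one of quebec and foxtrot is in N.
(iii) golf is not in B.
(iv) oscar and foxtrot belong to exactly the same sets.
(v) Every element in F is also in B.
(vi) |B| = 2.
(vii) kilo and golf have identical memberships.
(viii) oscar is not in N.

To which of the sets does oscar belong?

oscar: B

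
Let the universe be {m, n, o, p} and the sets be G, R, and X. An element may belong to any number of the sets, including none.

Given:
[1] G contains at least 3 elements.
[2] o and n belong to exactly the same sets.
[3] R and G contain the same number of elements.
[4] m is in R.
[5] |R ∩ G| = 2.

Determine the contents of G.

From (4): m ∈ R.
Suppose m ∈ G: no assignment then satisfies all the clues, so m ∉ G.

G = {n, o, p}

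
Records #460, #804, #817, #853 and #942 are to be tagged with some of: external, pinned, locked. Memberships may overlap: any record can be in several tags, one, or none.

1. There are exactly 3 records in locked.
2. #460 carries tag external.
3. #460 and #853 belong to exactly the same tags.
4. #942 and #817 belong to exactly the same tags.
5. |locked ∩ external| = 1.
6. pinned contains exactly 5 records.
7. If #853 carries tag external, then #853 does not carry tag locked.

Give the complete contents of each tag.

external = {#460, #804, #853}; pinned = {#460, #804, #817, #853, #942}; locked = {#804, #817, #942}

From (2): #460 ∈ external.
(3): #853 matches #460: #853 ∈ external.
(6): only 5 candidates remain for pinned, so all are in.
(7): #853 ∉ locked.
(3): #460 matches #853: #460 ∉ locked.
(1): only 3 candidates remain for locked, so all are in.
Suppose #804 ∉ external: no assignment then satisfies all the clues, so #804 ∈ external.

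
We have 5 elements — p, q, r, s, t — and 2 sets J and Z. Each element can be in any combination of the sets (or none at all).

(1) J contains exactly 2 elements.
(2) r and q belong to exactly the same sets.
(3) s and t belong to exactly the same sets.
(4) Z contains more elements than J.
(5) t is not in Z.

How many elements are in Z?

3

From (5): t ∉ Z.
(3): s matches t: s ∉ Z.
Suppose p ∈ J: no assignment then satisfies all the clues, so p ∉ J.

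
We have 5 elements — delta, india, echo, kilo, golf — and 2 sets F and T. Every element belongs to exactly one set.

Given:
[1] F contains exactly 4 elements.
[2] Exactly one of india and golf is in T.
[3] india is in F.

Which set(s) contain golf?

golf: T

From (3): india ∈ F.
(2) (exactly one): golf ∈ T.
(1): only 4 candidates remain for F, so all are in.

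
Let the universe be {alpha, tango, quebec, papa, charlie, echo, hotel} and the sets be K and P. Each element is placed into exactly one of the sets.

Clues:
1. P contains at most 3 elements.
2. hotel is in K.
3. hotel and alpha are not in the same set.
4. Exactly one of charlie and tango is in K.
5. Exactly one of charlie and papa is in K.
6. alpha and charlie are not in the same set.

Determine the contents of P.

From (2): hotel ∈ K.
(3): alpha ∉ K.
Only one set left: alpha ∈ P.
(6): charlie ∉ P.
Only one set left: charlie ∈ K.
(4) (exactly one): tango ∉ K.
(5) (exactly one): papa ∉ K.
Only one set left: tango ∈ P.
Only one set left: papa ∈ P.
(1): P already has 3, so the rest are out.
Only one set left: quebec ∈ K.
Only one set left: echo ∈ K.

P = {alpha, papa, tango}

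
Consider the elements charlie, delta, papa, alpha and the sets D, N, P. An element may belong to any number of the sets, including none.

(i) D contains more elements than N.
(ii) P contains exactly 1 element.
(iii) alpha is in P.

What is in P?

From (iii): alpha ∈ P.
(ii): P already has 1, so the rest are out.

P = {alpha}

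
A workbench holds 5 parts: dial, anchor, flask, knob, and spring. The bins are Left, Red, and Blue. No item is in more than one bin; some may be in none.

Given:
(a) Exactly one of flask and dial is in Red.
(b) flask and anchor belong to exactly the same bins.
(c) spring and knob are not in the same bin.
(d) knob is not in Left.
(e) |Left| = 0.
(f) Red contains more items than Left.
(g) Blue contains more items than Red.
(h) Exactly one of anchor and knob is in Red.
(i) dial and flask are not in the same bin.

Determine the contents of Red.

From (d): knob ∉ Left.
(e): Left already has 0, so the rest are out.
Suppose dial ∉ Red: no assignment then satisfies all the clues, so dial ∈ Red.

Red = {dial, knob}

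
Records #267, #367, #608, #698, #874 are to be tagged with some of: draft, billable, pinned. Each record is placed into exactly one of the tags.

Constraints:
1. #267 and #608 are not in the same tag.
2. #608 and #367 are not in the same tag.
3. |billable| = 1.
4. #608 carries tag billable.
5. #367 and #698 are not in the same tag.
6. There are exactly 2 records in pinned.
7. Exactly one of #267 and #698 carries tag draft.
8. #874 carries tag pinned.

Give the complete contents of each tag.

draft = {#267, #367}; billable = {#608}; pinned = {#698, #874}

From (4): #608 ∈ billable.
From (8): #874 ∈ pinned.
(1): #267 ∉ billable.
(2): #367 ∉ billable.
(3): billable already has 1, so the rest are out.
Suppose #267 ∉ draft: no assignment then satisfies all the clues, so #267 ∈ draft.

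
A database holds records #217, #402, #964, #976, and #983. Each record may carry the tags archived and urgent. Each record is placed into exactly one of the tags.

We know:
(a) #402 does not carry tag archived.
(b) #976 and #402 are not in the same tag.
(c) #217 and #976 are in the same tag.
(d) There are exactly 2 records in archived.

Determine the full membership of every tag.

archived = {#217, #976}; urgent = {#402, #964, #983}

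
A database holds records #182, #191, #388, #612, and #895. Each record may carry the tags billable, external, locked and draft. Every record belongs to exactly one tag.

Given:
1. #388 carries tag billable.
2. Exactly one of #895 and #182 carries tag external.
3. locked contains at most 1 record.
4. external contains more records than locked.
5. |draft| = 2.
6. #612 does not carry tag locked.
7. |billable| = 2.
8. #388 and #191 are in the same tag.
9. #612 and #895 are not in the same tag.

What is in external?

external = {#895}

From (1): #388 ∈ billable.
From (6): #612 ∉ locked.
(8): #191 matches #388: #191 ∈ billable.
(7): billable already has 2, so the rest are out.
Suppose #182 ∈ external: no assignment then satisfies all the clues, so #182 ∉ external.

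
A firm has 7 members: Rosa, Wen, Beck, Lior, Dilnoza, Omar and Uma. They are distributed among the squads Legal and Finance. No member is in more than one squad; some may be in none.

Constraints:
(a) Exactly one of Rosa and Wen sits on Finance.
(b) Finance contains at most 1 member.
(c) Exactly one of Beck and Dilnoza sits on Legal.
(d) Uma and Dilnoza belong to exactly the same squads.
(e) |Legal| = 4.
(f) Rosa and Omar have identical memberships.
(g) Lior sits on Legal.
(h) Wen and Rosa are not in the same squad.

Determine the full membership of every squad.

Legal = {Beck, Lior, Omar, Rosa}; Finance = {Wen}

From (g): Lior ∈ Legal.
Suppose Rosa ∉ Legal: no assignment then satisfies all the clues, so Rosa ∈ Legal.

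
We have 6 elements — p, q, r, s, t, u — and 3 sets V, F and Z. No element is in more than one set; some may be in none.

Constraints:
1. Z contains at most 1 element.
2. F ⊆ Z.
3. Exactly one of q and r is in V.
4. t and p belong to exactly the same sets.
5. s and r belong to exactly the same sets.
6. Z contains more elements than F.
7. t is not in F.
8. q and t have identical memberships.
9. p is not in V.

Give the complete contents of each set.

V = {r, s}; F = {}; Z = {u}

From (7): t ∉ F.
From (9): p ∉ V.
(4): t matches p: t ∉ V.
(4): p matches t: p ∉ F.
(8): q matches t: q ∉ V.
(8): q matches t: q ∉ F.
(3) (exactly one): r ∈ V.
(5): s matches r: s ∈ V.
Suppose p ∈ Z: no assignment then satisfies all the clues, so p ∉ Z.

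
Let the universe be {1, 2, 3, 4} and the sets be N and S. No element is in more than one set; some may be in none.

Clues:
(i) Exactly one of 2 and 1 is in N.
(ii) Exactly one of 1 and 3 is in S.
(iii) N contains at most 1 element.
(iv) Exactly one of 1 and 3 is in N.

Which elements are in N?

N = {1}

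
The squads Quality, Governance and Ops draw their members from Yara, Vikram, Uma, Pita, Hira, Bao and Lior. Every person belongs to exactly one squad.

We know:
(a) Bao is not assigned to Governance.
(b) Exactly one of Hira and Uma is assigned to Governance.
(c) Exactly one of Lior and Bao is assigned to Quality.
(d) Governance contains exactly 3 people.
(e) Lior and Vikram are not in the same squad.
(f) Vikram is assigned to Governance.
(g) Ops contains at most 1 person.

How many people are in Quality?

3

From (a): Bao ∉ Governance.
From (f): Vikram ∈ Governance.
(e): Lior ∉ Governance.
Suppose Yara ∈ Ops: no assignment then satisfies all the clues, so Yara ∉ Ops.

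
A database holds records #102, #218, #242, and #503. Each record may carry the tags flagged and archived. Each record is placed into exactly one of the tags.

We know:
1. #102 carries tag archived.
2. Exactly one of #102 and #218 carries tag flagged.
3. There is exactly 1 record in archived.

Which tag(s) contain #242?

From (1): #102 ∈ archived.
(2) (exactly one): #218 ∈ flagged.
(3): archived already has 1, so the rest are out.
Only one tag left: #242 ∈ flagged.
Only one tag left: #503 ∈ flagged.

#242: flagged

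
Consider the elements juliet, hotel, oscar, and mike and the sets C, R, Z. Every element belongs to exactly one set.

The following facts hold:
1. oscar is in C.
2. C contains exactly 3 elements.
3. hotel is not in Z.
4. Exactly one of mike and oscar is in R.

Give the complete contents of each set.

From (1): oscar ∈ C.
From (3): hotel ∉ Z.
(4) (exactly one): mike ∈ R.
(2): only 3 candidates remain for C, so all are in.

C = {hotel, juliet, oscar}; R = {mike}; Z = {}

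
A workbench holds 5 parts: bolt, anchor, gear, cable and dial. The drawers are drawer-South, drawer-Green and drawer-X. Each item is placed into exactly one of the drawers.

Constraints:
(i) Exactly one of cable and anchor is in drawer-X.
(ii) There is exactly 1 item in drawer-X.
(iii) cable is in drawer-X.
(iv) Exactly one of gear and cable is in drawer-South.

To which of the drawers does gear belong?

From (iii): cable ∈ drawer-X.
(i) (exactly one): anchor ∉ drawer-X.
(ii): drawer-X already has 1, so the rest are out.
(iv) (exactly one): gear ∈ drawer-South.

gear: drawer-South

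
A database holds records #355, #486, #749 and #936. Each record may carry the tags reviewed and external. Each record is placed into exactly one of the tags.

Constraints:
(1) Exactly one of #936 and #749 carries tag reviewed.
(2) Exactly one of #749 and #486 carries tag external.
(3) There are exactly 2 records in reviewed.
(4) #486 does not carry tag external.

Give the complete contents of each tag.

reviewed = {#486, #936}; external = {#355, #749}

From (4): #486 ∉ external.
(2) (exactly one): #749 ∈ external.
Only one tag left: #486 ∈ reviewed.
(1) (exactly one): #936 ∈ reviewed.
(3): reviewed already has 2, so the rest are out.
Only one tag left: #355 ∈ external.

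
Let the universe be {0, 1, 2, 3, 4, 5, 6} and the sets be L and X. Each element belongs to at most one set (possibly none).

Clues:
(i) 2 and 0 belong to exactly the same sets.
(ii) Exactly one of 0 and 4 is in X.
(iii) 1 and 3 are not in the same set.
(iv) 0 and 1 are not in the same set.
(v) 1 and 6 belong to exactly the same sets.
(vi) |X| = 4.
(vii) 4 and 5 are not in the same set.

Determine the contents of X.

X = {0, 2, 3, 5}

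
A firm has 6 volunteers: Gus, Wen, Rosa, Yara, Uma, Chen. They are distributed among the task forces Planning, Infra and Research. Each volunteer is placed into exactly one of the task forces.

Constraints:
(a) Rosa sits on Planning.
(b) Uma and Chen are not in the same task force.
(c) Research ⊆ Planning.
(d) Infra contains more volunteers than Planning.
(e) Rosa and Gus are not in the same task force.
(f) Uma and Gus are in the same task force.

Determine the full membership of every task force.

From (a): Rosa ∈ Planning.
(e): Gus ∉ Planning.
(f): Uma matches Gus: Uma ∉ Planning.
(c) contrapositive: Gus ∉ Research.
(c) contrapositive: Uma ∉ Research.
Only one task force left: Gus ∈ Infra.
Only one task force left: Uma ∈ Infra.
(b): Chen ∉ Infra.
Suppose Wen ∈ Planning: no assignment then satisfies all the clues, so Wen ∉ Planning.

Planning = {Chen, Rosa}; Infra = {Gus, Uma, Wen, Yara}; Research = {}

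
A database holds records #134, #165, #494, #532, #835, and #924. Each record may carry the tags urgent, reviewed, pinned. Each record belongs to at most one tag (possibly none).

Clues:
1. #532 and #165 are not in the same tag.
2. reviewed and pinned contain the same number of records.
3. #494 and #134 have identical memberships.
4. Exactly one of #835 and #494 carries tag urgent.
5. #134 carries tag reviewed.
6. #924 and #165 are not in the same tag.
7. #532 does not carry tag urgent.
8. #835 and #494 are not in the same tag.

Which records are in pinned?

pinned = {#532, #924}

From (5): #134 ∈ reviewed.
From (7): #532 ∉ urgent.
(3): #494 matches #134: #494 ∉ urgent.
(3): #494 matches #134: #494 ∈ reviewed.
(4) (exactly one): #835 ∈ urgent.
Suppose #165 ∈ pinned: no assignment then satisfies all the clues, so #165 ∉ pinned.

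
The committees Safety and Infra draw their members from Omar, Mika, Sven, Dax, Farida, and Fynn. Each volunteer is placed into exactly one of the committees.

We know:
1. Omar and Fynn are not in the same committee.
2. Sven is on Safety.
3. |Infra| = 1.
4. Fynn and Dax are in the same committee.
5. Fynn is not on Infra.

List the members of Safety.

Safety = {Dax, Farida, Fynn, Mika, Sven}

From (2): Sven ∈ Safety.
From (5): Fynn ∉ Infra.
(4): Dax matches Fynn: Dax ∉ Infra.
Only one committee left: Dax ∈ Safety.
Only one committee left: Fynn ∈ Safety.
(1): Omar ∉ Safety.
Only one committee left: Omar ∈ Infra.
(3): Infra already has 1, so the rest are out.
Only one committee left: Mika ∈ Safety.
Only one committee left: Farida ∈ Safety.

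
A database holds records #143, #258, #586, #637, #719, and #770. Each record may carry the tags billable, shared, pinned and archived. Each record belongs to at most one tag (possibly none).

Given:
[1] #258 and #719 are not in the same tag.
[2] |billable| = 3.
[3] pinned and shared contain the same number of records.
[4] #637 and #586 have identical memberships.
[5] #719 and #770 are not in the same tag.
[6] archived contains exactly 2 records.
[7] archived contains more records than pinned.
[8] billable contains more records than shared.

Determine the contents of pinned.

pinned = {}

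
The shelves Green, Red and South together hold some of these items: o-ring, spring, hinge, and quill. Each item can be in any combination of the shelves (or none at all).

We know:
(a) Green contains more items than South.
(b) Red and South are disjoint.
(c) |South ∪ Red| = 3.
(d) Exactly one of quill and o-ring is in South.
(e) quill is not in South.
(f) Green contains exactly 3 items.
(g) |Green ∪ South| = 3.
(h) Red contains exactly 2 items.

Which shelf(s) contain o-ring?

From (e): quill ∉ South.
(d) (exactly one): o-ring ∈ South.
(b) (disjoint): o-ring ∉ Red.
Suppose o-ring ∉ Green: no assignment then satisfies all the clues, so o-ring ∈ Green.

o-ring: Green, South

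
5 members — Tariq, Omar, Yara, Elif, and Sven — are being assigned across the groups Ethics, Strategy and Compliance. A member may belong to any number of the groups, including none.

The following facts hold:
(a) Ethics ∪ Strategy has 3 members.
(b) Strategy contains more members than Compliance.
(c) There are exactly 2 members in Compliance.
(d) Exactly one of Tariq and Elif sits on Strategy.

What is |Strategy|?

3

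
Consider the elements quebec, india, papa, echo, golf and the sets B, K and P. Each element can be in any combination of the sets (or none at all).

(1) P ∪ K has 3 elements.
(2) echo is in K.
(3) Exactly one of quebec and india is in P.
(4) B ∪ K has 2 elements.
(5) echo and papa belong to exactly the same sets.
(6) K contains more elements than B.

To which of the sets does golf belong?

golf: none

From (2): echo ∈ K.
(5): papa matches echo: papa ∈ K.
Suppose golf ∈ B: no assignment then satisfies all the clues, so golf ∉ B.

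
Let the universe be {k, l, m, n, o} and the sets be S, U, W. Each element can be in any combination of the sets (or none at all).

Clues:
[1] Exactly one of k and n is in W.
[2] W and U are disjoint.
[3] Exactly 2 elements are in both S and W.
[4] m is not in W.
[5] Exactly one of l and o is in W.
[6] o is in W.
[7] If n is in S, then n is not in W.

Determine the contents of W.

W = {k, o}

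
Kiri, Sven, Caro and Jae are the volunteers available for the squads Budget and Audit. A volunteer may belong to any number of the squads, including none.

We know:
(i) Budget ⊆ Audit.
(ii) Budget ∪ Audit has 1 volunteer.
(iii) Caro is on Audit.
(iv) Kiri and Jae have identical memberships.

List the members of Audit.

Audit = {Caro}

From (iii): Caro ∈ Audit.
Suppose Kiri ∈ Audit: no assignment then satisfies all the clues, so Kiri ∉ Audit.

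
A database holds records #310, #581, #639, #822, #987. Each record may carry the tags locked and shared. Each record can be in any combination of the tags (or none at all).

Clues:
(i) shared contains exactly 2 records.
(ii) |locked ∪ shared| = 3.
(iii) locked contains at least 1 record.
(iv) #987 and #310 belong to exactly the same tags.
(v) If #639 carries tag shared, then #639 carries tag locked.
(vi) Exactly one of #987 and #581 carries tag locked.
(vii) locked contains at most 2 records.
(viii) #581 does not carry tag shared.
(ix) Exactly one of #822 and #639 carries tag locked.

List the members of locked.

From (viii): #581 ∉ shared.
Suppose #310 ∈ locked: no assignment then satisfies all the clues, so #310 ∉ locked.

locked = {#581, #639}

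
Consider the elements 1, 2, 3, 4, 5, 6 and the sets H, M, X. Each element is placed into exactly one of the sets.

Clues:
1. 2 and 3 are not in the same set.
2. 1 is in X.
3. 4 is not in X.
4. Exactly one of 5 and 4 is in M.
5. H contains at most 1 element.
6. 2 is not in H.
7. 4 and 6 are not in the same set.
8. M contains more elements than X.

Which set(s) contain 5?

5: M

From (2): 1 ∈ X.
From (3): 4 ∉ X.
From (6): 2 ∉ H.
Suppose 5 ∈ H: no assignment then satisfies all the clues, so 5 ∉ H.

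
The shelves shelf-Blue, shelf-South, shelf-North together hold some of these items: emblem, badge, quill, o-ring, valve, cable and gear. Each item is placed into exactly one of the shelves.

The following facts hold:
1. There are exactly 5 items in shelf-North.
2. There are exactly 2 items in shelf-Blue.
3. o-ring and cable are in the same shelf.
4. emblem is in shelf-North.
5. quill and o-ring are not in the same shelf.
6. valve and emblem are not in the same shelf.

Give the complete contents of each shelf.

shelf-Blue = {quill, valve}; shelf-South = {}; shelf-North = {badge, cable, emblem, gear, o-ring}

From (4): emblem ∈ shelf-North.
(6): valve ∉ shelf-North.
Suppose badge ∈ shelf-Blue: no assignment then satisfies all the clues, so badge ∉ shelf-Blue.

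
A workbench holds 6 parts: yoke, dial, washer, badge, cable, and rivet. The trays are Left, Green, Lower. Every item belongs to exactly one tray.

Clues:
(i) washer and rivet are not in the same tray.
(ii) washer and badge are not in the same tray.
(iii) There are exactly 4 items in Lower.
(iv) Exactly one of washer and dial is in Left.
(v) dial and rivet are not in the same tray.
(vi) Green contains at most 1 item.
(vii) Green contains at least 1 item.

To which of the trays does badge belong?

badge: Lower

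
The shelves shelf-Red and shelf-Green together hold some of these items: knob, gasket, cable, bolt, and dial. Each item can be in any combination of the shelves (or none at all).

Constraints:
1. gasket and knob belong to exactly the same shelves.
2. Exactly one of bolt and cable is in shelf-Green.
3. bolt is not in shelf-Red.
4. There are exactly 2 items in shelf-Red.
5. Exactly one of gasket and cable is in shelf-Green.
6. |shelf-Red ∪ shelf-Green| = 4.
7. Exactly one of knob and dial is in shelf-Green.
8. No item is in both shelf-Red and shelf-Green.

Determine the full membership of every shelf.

shelf-Red = {gasket, knob}; shelf-Green = {cable, dial}

From (3): bolt ∉ shelf-Red.
Suppose knob ∉ shelf-Red: no assignment then satisfies all the clues, so knob ∈ shelf-Red.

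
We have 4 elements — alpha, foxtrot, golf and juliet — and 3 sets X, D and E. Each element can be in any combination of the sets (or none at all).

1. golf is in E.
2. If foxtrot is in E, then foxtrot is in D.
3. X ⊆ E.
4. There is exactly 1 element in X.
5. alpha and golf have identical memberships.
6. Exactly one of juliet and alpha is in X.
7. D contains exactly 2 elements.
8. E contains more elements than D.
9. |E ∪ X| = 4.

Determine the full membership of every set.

From (1): golf ∈ E.
(5): alpha matches golf: alpha ∈ E.
Suppose alpha ∈ X: no assignment then satisfies all the clues, so alpha ∉ X.

X = {juliet}; D = {foxtrot, juliet}; E = {alpha, foxtrot, golf, juliet}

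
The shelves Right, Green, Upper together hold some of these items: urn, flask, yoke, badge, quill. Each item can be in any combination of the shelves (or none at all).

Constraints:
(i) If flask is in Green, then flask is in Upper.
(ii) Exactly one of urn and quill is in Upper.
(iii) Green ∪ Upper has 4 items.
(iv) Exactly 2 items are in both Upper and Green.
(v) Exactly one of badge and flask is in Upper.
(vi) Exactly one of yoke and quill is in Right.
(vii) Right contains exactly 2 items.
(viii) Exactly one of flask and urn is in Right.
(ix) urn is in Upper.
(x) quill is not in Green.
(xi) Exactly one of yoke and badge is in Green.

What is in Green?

Green = {badge, flask, urn}

From (ix): urn ∈ Upper.
From (x): quill ∉ Green.
(ii) (exactly one): quill ∉ Upper.
Suppose urn ∉ Green: no assignment then satisfies all the clues, so urn ∈ Green.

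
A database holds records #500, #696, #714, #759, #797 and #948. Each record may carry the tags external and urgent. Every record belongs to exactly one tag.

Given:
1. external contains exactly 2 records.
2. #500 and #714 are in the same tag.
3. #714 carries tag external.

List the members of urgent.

From (3): #714 ∈ external.
(2): #500 matches #714: #500 ∈ external.
(1): external already has 2, so the rest are out.
Only one tag left: #696 ∈ urgent.
Only one tag left: #759 ∈ urgent.
Only one tag left: #797 ∈ urgent.
Only one tag left: #948 ∈ urgent.

urgent = {#696, #759, #797, #948}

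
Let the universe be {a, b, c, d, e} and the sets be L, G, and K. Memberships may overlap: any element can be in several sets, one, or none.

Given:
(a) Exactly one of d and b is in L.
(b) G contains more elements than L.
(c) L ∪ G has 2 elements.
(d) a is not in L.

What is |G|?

From (d): a ∉ L.
Suppose c ∈ L: no assignment then satisfies all the clues, so c ∉ L.

2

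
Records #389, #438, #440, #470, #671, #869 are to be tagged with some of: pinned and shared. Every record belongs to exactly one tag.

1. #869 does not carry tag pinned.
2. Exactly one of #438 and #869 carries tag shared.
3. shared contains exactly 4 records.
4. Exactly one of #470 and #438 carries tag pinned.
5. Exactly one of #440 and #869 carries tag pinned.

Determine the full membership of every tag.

From (1): #869 ∉ pinned.
(5) (exactly one): #440 ∈ pinned.
Only one tag left: #869 ∈ shared.
(2) (exactly one): #438 ∉ shared.
(3): only 4 candidates remain for shared, so all are in.
(4) (exactly one): #438 ∈ pinned.

pinned = {#438, #440}; shared = {#389, #470, #671, #869}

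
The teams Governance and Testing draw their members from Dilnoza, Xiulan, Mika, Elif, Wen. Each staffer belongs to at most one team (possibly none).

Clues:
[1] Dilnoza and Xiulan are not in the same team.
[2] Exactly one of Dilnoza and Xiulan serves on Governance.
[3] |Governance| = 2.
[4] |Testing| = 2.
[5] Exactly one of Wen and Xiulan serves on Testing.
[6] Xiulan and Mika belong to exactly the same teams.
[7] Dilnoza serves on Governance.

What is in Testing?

Testing = {Mika, Xiulan}

From (7): Dilnoza ∈ Governance.
(1): Xiulan ∉ Governance.
(6): Mika matches Xiulan: Mika ∉ Governance.
Suppose Xiulan ∉ Testing: no assignment then satisfies all the clues, so Xiulan ∈ Testing.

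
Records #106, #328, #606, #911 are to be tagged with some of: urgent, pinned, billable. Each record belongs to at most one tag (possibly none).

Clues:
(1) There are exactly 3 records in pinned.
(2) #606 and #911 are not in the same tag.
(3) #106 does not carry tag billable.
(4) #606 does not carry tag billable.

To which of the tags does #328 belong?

#328: pinned

From (3): #106 ∉ billable.
From (4): #606 ∉ billable.
Suppose #328 ∈ urgent: no assignment then satisfies all the clues, so #328 ∉ urgent.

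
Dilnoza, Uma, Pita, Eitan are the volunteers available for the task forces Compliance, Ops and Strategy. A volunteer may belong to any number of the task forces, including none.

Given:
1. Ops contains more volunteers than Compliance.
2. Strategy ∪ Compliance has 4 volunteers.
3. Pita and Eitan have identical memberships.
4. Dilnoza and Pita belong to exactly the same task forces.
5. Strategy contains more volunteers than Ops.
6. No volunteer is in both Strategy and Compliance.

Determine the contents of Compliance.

Compliance = {}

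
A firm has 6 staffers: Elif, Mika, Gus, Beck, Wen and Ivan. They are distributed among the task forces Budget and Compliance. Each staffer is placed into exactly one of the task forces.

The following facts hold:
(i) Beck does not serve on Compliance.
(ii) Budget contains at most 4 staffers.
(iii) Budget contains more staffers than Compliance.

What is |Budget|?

From (i): Beck ∉ Compliance.
Only one task force left: Beck ∈ Budget.

4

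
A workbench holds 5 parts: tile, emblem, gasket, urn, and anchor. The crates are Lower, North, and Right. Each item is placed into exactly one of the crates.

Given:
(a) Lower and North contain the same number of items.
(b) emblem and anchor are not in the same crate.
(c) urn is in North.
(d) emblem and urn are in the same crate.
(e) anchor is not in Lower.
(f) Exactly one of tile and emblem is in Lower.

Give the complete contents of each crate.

Lower = {gasket, tile}; North = {emblem, urn}; Right = {anchor}

From (c): urn ∈ North.
From (e): anchor ∉ Lower.
(d): emblem matches urn: emblem ∉ Lower.
(d): emblem matches urn: emblem ∈ North.
(f) (exactly one): tile ∈ Lower.
(b): anchor ∉ North.
Only one crate left: anchor ∈ Right.
Suppose gasket ∉ Lower: no assignment then satisfies all the clues, so gasket ∈ Lower.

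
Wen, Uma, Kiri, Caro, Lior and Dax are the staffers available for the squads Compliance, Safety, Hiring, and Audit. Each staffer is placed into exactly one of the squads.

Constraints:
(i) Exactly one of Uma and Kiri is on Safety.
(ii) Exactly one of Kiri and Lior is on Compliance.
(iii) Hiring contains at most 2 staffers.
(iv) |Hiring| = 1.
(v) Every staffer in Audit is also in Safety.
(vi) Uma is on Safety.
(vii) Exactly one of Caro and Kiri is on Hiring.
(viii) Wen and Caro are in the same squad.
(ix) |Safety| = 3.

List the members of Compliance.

Compliance = {Dax, Lior}

From (vi): Uma ∈ Safety.
(i) (exactly one): Kiri ∉ Safety.
(v) contrapositive: Kiri ∉ Audit.
Suppose Wen ∈ Compliance: no assignment then satisfies all the clues, so Wen ∉ Compliance.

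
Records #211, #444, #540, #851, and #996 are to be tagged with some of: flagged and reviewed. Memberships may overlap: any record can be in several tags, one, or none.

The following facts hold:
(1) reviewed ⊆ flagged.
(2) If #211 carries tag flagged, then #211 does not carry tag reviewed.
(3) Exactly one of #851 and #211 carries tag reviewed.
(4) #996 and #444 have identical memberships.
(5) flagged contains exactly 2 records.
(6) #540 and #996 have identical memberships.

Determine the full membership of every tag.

flagged = {#211, #851}; reviewed = {#851}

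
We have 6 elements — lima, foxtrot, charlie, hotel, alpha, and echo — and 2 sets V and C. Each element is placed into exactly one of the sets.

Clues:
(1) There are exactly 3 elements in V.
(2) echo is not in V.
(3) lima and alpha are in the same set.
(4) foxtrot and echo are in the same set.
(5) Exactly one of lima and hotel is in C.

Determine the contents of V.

V = {alpha, charlie, lima}

From (2): echo ∉ V.
(4): foxtrot matches echo: foxtrot ∉ V.
Only one set left: foxtrot ∈ C.
Only one set left: echo ∈ C.
Suppose lima ∉ V: no assignment then satisfies all the clues, so lima ∈ V.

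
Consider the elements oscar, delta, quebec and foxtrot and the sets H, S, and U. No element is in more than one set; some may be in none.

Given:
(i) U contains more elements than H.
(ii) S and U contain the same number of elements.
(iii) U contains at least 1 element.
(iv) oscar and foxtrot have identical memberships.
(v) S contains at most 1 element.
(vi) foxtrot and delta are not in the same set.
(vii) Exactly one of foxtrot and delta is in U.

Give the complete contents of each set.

H = {}; S = {quebec}; U = {delta}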